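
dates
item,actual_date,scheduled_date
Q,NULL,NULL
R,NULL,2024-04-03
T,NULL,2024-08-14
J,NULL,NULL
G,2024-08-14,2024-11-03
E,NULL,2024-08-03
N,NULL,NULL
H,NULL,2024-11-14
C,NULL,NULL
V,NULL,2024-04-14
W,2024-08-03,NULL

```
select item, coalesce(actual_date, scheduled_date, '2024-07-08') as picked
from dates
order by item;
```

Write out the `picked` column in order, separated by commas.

item=C: actual_date=NULL, scheduled_date=NULL, → literal 2024-07-08 → 2024-07-08
item=E: actual_date=NULL, scheduled_date=2024-08-03 → 2024-08-03
item=G: actual_date=2024-08-14 → 2024-08-14
item=H: actual_date=NULL, scheduled_date=2024-11-14 → 2024-11-14
item=J: actual_date=NULL, scheduled_date=NULL, → literal 2024-07-08 → 2024-07-08
item=N: actual_date=NULL, scheduled_date=NULL, → literal 2024-07-08 → 2024-07-08
item=Q: actual_date=NULL, scheduled_date=NULL, → literal 2024-07-08 → 2024-07-08
item=R: actual_date=NULL, scheduled_date=2024-04-03 → 2024-04-03
item=T: actual_date=NULL, scheduled_date=2024-08-14 → 2024-08-14
item=V: actual_date=NULL, scheduled_date=2024-04-14 → 2024-04-14
item=W: actual_date=2024-08-03 → 2024-08-03

2024-07-08, 2024-08-03, 2024-08-14, 2024-11-14, 2024-07-08, 2024-07-08, 2024-07-08, 2024-04-03, 2024-08-14, 2024-04-14, 2024-08-03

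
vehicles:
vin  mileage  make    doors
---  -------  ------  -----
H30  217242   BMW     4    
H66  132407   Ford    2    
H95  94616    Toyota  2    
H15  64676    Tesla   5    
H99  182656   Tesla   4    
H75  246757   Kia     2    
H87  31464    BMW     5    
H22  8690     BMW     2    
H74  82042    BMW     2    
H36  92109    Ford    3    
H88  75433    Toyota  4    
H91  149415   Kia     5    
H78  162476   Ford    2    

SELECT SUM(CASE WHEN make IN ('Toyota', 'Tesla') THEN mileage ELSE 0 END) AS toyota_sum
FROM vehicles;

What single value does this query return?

417381

vin=H30: ✗
vin=H66: ✗
vin=H95: ✓ → 94616
vin=H15: ✓ → 64676
vin=H99: ✓ → 182656
vin=H75: ✗
vin=H87: ✗
vin=H22: ✗
vin=H74: ✗
vin=H36: ✗
vin=H88: ✓ → 75433
vin=H91: ✗
vin=H78: ✗
toyota_sum = 94616 + 64676 + 182656 + 75433 = 417381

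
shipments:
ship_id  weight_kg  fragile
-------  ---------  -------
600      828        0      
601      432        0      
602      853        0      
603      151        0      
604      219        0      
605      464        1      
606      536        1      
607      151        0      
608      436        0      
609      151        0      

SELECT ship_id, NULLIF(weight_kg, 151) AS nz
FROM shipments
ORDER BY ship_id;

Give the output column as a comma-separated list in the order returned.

ship_id=600: weight_kg=828 vs 151: differ → 828
ship_id=601: weight_kg=432 vs 151: differ → 432
ship_id=602: weight_kg=853 vs 151: differ → 853
ship_id=603: weight_kg=151 vs 151: equal → NULL
ship_id=604: weight_kg=219 vs 151: differ → 219
ship_id=605: weight_kg=464 vs 151: differ → 464
ship_id=606: weight_kg=536 vs 151: differ → 536
ship_id=607: weight_kg=151 vs 151: equal → NULL
ship_id=608: weight_kg=436 vs 151: differ → 436
ship_id=609: weight_kg=151 vs 151: equal → NULL

828, 432, 853, NULL, 219, 464, 536, NULL, 436, NULL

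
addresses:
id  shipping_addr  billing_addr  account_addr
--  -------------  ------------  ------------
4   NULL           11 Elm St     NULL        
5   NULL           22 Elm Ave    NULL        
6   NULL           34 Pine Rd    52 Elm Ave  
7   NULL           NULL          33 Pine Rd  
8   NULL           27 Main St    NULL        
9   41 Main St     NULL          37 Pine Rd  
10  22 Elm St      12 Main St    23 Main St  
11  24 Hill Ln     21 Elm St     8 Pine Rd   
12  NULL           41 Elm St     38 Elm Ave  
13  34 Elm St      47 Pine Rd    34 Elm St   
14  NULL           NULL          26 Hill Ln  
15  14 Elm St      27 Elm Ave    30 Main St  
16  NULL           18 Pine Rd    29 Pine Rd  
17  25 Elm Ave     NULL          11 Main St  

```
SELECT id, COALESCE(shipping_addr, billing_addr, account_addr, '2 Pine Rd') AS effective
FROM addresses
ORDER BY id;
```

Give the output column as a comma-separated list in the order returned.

11 Elm St, 22 Elm Ave, 34 Pine Rd, 33 Pine Rd, 27 Main St, 41 Main St, 22 Elm St, 24 Hill Ln, 41 Elm St, 34 Elm St, 26 Hill Ln, 14 Elm St, 18 Pine Rd, 25 Elm Ave

id=4: shipping_addr=NULL, billing_addr=11 Elm St → 11 Elm St
id=5: shipping_addr=NULL, billing_addr=22 Elm Ave → 22 Elm Ave
id=6: shipping_addr=NULL, billing_addr=34 Pine Rd → 34 Pine Rd
id=7: shipping_addr=NULL, billing_addr=NULL, account_addr=33 Pine Rd → 33 Pine Rd
id=8: shipping_addr=NULL, billing_addr=27 Main St → 27 Main St
id=9: shipping_addr=41 Main St → 41 Main St
id=10: shipping_addr=22 Elm St → 22 Elm St
id=11: shipping_addr=24 Hill Ln → 24 Hill Ln
id=12: shipping_addr=NULL, billing_addr=41 Elm St → 41 Elm St
id=13: shipping_addr=34 Elm St → 34 Elm St
id=14: shipping_addr=NULL, billing_addr=NULL, account_addr=26 Hill Ln → 26 Hill Ln
id=15: shipping_addr=14 Elm St → 14 Elm St
id=16: shipping_addr=NULL, billing_addr=18 Pine Rd → 18 Pine Rd
id=17: shipping_addr=25 Elm Ave → 25 Elm Ave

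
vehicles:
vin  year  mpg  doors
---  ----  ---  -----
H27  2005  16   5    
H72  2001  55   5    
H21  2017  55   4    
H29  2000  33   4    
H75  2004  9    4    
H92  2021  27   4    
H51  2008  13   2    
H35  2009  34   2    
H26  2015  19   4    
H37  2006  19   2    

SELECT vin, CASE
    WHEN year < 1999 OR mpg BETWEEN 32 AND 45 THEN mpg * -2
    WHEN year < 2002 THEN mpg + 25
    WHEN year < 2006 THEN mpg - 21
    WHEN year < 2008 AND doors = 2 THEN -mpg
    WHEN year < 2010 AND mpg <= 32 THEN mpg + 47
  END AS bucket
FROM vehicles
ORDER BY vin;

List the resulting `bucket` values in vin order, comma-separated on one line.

NULL, NULL, -5, -66, -68, -19, 60, 80, -12, NULL

vin=H21: (no match → NULL) → NULL
vin=H26: (no match → NULL) → NULL
vin=H27: year < 2006 → -5
vin=H29: year < 1999 OR mpg BETWEEN 32 AND 45 → -66
vin=H35: year < 1999 OR mpg BETWEEN 32 AND 45 → -68
vin=H37: year < 2008 AND doors = 2 → -19
vin=H51: year < 2010 AND mpg <= 32 → 60
vin=H72: year < 2002 → 80
vin=H75: year < 2006 → -12
vin=H92: (no match → NULL) → NULL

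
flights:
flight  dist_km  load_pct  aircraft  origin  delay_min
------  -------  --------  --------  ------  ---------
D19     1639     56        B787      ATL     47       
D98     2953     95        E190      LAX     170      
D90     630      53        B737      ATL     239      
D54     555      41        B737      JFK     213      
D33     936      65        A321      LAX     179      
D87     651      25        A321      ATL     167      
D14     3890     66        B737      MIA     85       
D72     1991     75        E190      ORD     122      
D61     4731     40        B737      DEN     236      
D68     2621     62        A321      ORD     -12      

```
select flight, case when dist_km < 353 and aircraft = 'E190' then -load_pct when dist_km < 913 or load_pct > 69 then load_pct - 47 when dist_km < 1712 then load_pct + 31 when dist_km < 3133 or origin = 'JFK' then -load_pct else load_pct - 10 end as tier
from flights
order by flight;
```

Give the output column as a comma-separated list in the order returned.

flight=D14: ELSE → 56
flight=D19: dist_km < 1712 → 87
flight=D33: dist_km < 1712 → 96
flight=D54: dist_km < 913 or load_pct > 69 → -6
flight=D61: ELSE → 30
flight=D68: dist_km < 3133 or origin = 'JFK' → -62
flight=D72: dist_km < 913 or load_pct > 69 → 28
flight=D87: dist_km < 913 or load_pct > 69 → -22
flight=D90: dist_km < 913 or load_pct > 69 → 6
flight=D98: dist_km < 913 or load_pct > 69 → 48

56, 87, 96, -6, 30, -62, 28, -22, 6, 48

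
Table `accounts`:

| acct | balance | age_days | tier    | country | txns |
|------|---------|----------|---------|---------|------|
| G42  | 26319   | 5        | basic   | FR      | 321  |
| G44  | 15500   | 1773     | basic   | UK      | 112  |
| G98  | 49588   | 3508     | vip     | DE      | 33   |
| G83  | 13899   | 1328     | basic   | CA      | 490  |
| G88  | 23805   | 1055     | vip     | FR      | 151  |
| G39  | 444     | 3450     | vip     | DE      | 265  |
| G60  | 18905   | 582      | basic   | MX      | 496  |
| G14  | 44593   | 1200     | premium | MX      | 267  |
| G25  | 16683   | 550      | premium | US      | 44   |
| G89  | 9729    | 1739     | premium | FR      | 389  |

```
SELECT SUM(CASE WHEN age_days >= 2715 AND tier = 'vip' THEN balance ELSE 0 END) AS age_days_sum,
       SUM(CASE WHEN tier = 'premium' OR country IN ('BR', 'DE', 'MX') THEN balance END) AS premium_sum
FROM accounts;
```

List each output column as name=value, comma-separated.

[age_days_sum: age_days >= 2715 AND tier = 'vip']
acct=G42: ✗
acct=G44: ✗
acct=G98: ✓ → 49588
acct=G83: ✗
acct=G88: ✗
acct=G39: ✓ → 444
acct=G60: ✗
acct=G14: ✗
acct=G25: ✗
acct=G89: ✗
age_days_sum = 49588 + 444 = 50032
—
[premium_sum: tier = 'premium' OR country IN ('BR', 'DE', 'MX')]
acct=G42: ✗
acct=G44: ✗
acct=G98: ✓ → 49588
acct=G83: ✗
acct=G88: ✗
acct=G39: ✓ → 444
acct=G60: ✓ → 18905
acct=G14: ✓ → 44593
acct=G25: ✓ → 16683
acct=G89: ✓ → 9729
premium_sum = 49588 + 444 + 18905 + 44593 + 16683 + 9729 = 139942

age_days_sum=50032, premium_sum=139942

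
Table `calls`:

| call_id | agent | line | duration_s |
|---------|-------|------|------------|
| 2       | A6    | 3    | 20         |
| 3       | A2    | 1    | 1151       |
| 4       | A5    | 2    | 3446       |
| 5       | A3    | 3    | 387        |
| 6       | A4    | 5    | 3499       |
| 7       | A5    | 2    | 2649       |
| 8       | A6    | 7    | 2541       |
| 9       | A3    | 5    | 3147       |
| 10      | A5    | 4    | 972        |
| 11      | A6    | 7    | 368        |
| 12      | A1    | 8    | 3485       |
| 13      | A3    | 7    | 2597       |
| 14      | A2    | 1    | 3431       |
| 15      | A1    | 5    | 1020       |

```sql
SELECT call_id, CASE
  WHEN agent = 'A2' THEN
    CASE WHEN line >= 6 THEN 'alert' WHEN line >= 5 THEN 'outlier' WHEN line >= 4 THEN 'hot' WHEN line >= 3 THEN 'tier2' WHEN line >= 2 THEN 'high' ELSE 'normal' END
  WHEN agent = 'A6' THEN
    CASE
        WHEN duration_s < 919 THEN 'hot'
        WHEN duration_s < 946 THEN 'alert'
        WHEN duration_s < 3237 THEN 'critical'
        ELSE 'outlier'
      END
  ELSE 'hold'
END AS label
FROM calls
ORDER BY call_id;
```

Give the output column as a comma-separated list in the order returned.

hot, normal, hold, hold, hold, hold, critical, hold, hold, hot, hold, hold, normal, hold

call_id=2: agent='A6' → inner[duration_s < 919] → hot
call_id=3: agent='A2' → inner[ELSE] → normal
call_id=4: agent='A5' → outer ELSE → hold
call_id=5: agent='A3' → outer ELSE → hold
call_id=6: agent='A4' → outer ELSE → hold
call_id=7: agent='A5' → outer ELSE → hold
call_id=8: agent='A6' → inner[duration_s < 3237] → critical
call_id=9: agent='A3' → outer ELSE → hold
call_id=10: agent='A5' → outer ELSE → hold
call_id=11: agent='A6' → inner[duration_s < 919] → hot
call_id=12: agent='A1' → outer ELSE → hold
call_id=13: agent='A3' → outer ELSE → hold
call_id=14: agent='A2' → inner[ELSE] → normal
call_id=15: agent='A1' → outer ELSE → hold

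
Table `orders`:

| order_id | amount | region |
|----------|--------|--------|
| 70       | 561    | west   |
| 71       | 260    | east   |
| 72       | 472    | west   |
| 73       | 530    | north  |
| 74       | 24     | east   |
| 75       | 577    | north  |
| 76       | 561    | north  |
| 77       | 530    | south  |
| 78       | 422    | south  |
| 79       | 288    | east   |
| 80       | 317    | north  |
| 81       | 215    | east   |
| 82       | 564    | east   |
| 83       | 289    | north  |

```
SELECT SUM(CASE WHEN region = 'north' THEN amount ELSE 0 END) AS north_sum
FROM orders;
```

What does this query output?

2274

order_id=70: ✗
order_id=71: ✗
order_id=72: ✗
order_id=73: ✓ → 530
order_id=74: ✗
order_id=75: ✓ → 577
order_id=76: ✓ → 561
order_id=77: ✗
order_id=78: ✗
order_id=79: ✗
order_id=80: ✓ → 317
order_id=81: ✗
order_id=82: ✗
order_id=83: ✓ → 289
north_sum = 530 + 577 + 561 + 317 + 289 = 2274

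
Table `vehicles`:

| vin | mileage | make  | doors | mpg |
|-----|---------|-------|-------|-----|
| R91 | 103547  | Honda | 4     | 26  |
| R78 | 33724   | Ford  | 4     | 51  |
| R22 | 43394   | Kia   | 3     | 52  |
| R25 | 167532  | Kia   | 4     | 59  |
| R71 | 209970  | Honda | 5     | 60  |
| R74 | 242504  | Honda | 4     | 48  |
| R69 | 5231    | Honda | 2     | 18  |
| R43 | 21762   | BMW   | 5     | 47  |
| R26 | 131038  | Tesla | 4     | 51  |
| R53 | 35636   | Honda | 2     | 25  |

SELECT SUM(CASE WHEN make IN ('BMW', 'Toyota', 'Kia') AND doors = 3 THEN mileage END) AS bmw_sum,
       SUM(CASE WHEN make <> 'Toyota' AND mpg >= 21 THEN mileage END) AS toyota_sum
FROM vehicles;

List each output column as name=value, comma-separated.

bmw_sum=43394, toyota_sum=989107

[bmw_sum: make IN ('BMW', 'Toyota', 'Kia') AND doors = 3]
vin=R91: ✗
vin=R78: ✗
vin=R22: ✓ → 43394
vin=R25: ✗
vin=R71: ✗
vin=R74: ✗
vin=R69: ✗
vin=R43: ✗
vin=R26: ✗
vin=R53: ✗
bmw_sum = 43394
—
[toyota_sum: make <> 'Toyota' AND mpg >= 21]
vin=R91: ✓ → 103547
vin=R78: ✓ → 33724
vin=R22: ✓ → 43394
vin=R25: ✓ → 167532
vin=R71: ✓ → 209970
vin=R74: ✓ → 242504
vin=R69: ✗
vin=R43: ✓ → 21762
vin=R26: ✓ → 131038
vin=R53: ✓ → 35636
toyota_sum = 103547 + 33724 + 43394 + 167532 + 209970 + 242504 + 21762 + 131038 + 35636 = 989107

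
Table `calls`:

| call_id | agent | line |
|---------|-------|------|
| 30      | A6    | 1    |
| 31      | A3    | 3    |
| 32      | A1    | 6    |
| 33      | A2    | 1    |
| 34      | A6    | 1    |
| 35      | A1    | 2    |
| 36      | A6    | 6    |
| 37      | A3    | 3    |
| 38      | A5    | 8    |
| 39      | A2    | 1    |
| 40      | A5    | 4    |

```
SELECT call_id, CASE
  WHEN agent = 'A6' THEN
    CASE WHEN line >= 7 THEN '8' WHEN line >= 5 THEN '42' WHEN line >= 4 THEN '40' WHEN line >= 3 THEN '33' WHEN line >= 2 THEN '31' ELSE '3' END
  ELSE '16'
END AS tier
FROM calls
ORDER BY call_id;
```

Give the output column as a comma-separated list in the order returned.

3, 16, 16, 16, 3, 16, 42, 16, 16, 16, 16

call_id=30: agent='A6' → inner[ELSE] → 3
call_id=31: agent='A3' → outer ELSE → 16
call_id=32: agent='A1' → outer ELSE → 16
call_id=33: agent='A2' → outer ELSE → 16
call_id=34: agent='A6' → inner[ELSE] → 3
call_id=35: agent='A1' → outer ELSE → 16
call_id=36: agent='A6' → inner[line >= 5] → 42
call_id=37: agent='A3' → outer ELSE → 16
call_id=38: agent='A5' → outer ELSE → 16
call_id=39: agent='A2' → outer ELSE → 16
call_id=40: agent='A5' → outer ELSE → 16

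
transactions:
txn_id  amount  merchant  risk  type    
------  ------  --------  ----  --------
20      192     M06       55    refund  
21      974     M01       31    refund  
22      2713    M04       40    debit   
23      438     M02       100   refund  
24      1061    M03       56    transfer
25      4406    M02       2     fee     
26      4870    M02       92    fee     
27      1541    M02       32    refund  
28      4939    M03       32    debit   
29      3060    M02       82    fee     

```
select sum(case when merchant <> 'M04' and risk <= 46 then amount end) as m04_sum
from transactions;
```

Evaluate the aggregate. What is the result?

11860

txn_id=20: ✗
txn_id=21: ✓ → 974
txn_id=22: ✗
txn_id=23: ✗
txn_id=24: ✗
txn_id=25: ✓ → 4406
txn_id=26: ✗
txn_id=27: ✓ → 1541
txn_id=28: ✓ → 4939
txn_id=29: ✗
m04_sum = 974 + 4406 + 1541 + 4939 = 11860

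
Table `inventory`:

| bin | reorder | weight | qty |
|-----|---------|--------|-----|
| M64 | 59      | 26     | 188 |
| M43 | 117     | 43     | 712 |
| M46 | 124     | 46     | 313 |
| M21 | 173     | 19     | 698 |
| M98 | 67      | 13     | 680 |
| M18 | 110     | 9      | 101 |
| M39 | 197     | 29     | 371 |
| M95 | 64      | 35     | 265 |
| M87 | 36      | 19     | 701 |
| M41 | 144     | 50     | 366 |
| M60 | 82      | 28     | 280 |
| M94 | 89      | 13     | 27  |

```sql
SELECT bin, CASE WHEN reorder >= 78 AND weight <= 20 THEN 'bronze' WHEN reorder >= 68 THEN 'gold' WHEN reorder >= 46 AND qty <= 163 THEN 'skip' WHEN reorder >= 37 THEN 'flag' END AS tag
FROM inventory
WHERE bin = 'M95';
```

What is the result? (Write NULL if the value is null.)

flag

bin = M95: reorder=64, weight=35, qty=265.
reorder >= 78 AND weight <= 20 → false
reorder >= 68 → false
reorder >= 46 AND qty <= 163 → false
reorder >= 37 → true → flag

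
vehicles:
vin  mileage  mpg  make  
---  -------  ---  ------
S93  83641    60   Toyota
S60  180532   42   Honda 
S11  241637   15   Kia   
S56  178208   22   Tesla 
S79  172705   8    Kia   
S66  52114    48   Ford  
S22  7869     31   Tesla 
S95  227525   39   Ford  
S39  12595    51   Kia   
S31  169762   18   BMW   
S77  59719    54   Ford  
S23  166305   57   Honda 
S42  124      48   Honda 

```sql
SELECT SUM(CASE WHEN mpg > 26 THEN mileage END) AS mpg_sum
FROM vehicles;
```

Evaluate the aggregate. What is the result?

790424

vin=S93: ✓ → 83641
vin=S60: ✓ → 180532
vin=S11: ✗
vin=S56: ✗
vin=S79: ✗
vin=S66: ✓ → 52114
vin=S22: ✓ → 7869
vin=S95: ✓ → 227525
vin=S39: ✓ → 12595
vin=S31: ✗
vin=S77: ✓ → 59719
vin=S23: ✓ → 166305
vin=S42: ✓ → 124
mpg_sum = 83641 + 180532 + 52114 + 7869 + 227525 + 12595 + 59719 + 166305 + 124 = 790424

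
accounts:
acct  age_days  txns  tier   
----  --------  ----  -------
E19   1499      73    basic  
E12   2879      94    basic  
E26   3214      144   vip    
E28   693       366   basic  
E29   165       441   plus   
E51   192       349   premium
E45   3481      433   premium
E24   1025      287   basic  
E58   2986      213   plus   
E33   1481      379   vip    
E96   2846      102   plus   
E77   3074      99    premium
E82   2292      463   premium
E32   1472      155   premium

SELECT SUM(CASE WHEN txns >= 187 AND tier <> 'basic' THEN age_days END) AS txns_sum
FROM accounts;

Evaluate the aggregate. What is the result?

acct=E19: ✗
acct=E12: ✗
acct=E26: ✗
acct=E28: ✗
acct=E29: ✓ → 165
acct=E51: ✓ → 192
acct=E45: ✓ → 3481
acct=E24: ✗
acct=E58: ✓ → 2986
acct=E33: ✓ → 1481
acct=E96: ✗
acct=E77: ✗
acct=E82: ✓ → 2292
acct=E32: ✗
txns_sum = 165 + 192 + 3481 + 2986 + 1481 + 2292 = 10597

10597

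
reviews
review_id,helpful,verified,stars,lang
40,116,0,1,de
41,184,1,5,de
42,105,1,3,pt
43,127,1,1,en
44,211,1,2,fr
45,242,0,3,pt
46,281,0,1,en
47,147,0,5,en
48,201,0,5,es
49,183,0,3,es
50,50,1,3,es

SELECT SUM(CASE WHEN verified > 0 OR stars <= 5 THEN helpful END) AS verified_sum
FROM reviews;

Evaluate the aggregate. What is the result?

review_id=40: ✓ → 116
review_id=41: ✓ → 184
review_id=42: ✓ → 105
review_id=43: ✓ → 127
review_id=44: ✓ → 211
review_id=45: ✓ → 242
review_id=46: ✓ → 281
review_id=47: ✓ → 147
review_id=48: ✓ → 201
review_id=49: ✓ → 183
review_id=50: ✓ → 50
verified_sum = 116 + 184 + 105 + 127 + 211 + 242 + 281 + 147 + 201 + 183 + 50 = 1847

1847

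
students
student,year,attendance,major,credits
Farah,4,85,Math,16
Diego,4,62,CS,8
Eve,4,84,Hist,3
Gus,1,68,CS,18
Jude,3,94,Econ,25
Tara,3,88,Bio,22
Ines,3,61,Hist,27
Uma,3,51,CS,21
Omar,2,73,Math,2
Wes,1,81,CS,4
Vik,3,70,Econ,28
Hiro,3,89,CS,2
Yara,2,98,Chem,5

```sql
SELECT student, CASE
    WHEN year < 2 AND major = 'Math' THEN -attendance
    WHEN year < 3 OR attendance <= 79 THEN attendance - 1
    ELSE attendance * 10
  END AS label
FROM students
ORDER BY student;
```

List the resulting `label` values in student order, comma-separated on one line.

student=Diego: year < 3 OR attendance <= 79 → 61
student=Eve: ELSE → 840
student=Farah: ELSE → 850
student=Gus: year < 3 OR attendance <= 79 → 67
student=Hiro: ELSE → 890
student=Ines: year < 3 OR attendance <= 79 → 60
student=Jude: ELSE → 940
student=Omar: year < 3 OR attendance <= 79 → 72
student=Tara: ELSE → 880
student=Uma: year < 3 OR attendance <= 79 → 50
student=Vik: year < 3 OR attendance <= 79 → 69
student=Wes: year < 3 OR attendance <= 79 → 80
student=Yara: year < 3 OR attendance <= 79 → 97

61, 840, 850, 67, 890, 60, 940, 72, 880, 50, 69, 80, 97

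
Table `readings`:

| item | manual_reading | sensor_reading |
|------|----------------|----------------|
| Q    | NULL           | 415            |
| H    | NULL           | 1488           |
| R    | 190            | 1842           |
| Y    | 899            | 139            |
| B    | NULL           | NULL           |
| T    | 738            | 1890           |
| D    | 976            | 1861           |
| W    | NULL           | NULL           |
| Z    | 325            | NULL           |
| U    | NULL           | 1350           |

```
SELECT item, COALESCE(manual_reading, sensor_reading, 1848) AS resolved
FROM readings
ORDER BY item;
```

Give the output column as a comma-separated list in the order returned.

1848, 976, 1488, 415, 190, 738, 1350, 1848, 899, 325

item=B: manual_reading=NULL, sensor_reading=NULL, → literal 1848 → 1848
item=D: manual_reading=976 → 976
item=H: manual_reading=NULL, sensor_reading=1488 → 1488
item=Q: manual_reading=NULL, sensor_reading=415 → 415
item=R: manual_reading=190 → 190
item=T: manual_reading=738 → 738
item=U: manual_reading=NULL, sensor_reading=1350 → 1350
item=W: manual_reading=NULL, sensor_reading=NULL, → literal 1848 → 1848
item=Y: manual_reading=899 → 899
item=Z: manual_reading=325 → 325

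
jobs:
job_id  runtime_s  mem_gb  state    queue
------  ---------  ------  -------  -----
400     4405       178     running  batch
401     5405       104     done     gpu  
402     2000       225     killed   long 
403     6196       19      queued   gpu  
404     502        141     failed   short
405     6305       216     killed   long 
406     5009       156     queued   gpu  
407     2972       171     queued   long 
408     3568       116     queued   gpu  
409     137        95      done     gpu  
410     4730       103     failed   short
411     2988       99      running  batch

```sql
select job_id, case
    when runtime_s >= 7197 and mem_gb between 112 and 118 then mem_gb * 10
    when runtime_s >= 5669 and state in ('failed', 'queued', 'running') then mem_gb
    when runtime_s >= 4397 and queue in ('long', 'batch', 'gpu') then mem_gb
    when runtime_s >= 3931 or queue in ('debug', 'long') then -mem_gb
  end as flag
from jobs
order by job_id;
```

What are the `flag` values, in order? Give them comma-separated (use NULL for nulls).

178, 104, -225, 19, NULL, 216, 156, -171, NULL, NULL, -103, NULL

job_id=400: runtime_s >= 4397 and queue in ('long', 'batch', 'gpu') → 178
job_id=401: runtime_s >= 4397 and queue in ('long', 'batch', 'gpu') → 104
job_id=402: runtime_s >= 3931 or queue in ('debug', 'long') → -225
job_id=403: runtime_s >= 5669 and state in ('failed', 'queued', 'running') → 19
job_id=404: (no match → NULL) → NULL
job_id=405: runtime_s >= 4397 and queue in ('long', 'batch', 'gpu') → 216
job_id=406: runtime_s >= 4397 and queue in ('long', 'batch', 'gpu') → 156
job_id=407: runtime_s >= 3931 or queue in ('debug', 'long') → -171
job_id=408: (no match → NULL) → NULL
job_id=409: (no match → NULL) → NULL
job_id=410: runtime_s >= 3931 or queue in ('debug', 'long') → -103
job_id=411: (no match → NULL) → NULL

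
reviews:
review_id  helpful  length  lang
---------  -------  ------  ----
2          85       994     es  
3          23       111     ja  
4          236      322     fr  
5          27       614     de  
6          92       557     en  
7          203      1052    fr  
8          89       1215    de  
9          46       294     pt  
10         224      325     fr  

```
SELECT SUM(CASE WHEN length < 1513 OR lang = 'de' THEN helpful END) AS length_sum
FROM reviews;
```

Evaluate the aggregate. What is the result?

review_id=2: ✓ → 85
review_id=3: ✓ → 23
review_id=4: ✓ → 236
review_id=5: ✓ → 27
review_id=6: ✓ → 92
review_id=7: ✓ → 203
review_id=8: ✓ → 89
review_id=9: ✓ → 46
review_id=10: ✓ → 224
length_sum = 85 + 23 + 236 + 27 + 92 + 203 + 89 + 46 + 224 = 1025

1025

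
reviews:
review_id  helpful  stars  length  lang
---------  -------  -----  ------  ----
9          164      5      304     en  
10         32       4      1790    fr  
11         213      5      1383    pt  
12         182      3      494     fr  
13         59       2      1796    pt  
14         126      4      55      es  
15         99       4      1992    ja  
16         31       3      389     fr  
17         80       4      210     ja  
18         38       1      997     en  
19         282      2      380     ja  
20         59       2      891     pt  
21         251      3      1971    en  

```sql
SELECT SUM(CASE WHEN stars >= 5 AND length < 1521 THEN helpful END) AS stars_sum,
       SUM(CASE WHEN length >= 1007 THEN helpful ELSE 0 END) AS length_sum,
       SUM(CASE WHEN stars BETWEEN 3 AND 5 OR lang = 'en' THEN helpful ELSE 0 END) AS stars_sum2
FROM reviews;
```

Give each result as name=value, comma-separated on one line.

[stars_sum: stars >= 5 AND length < 1521]
review_id=9: ✓ → 164
review_id=10: ✗
review_id=11: ✓ → 213
review_id=12: ✗
review_id=13: ✗
review_id=14: ✗
review_id=15: ✗
review_id=16: ✗
review_id=17: ✗
review_id=18: ✗
review_id=19: ✗
review_id=20: ✗
review_id=21: ✗
stars_sum = 164 + 213 = 377
—
[length_sum: length >= 1007]
review_id=9: ✗
review_id=10: ✓ → 32
review_id=11: ✓ → 213
review_id=12: ✗
review_id=13: ✓ → 59
review_id=14: ✗
review_id=15: ✓ → 99
review_id=16: ✗
review_id=17: ✗
review_id=18: ✗
review_id=19: ✗
review_id=20: ✗
review_id=21: ✓ → 251
length_sum = 32 + 213 + 59 + 99 + 251 = 654
—
[stars_sum2: stars BETWEEN 3 AND 5 OR lang = 'en']
review_id=9: ✓ → 164
review_id=10: ✓ → 32
review_id=11: ✓ → 213
review_id=12: ✓ → 182
review_id=13: ✗
review_id=14: ✓ → 126
review_id=15: ✓ → 99
review_id=16: ✓ → 31
review_id=17: ✓ → 80
review_id=18: ✓ → 38
review_id=19: ✗
review_id=20: ✗
review_id=21: ✓ → 251
stars_sum2 = 164 + 32 + 213 + 182 + 126 + 99 + 31 + 80 + 38 + 251 = 1216

stars_sum=377, length_sum=654, stars_sum2=1216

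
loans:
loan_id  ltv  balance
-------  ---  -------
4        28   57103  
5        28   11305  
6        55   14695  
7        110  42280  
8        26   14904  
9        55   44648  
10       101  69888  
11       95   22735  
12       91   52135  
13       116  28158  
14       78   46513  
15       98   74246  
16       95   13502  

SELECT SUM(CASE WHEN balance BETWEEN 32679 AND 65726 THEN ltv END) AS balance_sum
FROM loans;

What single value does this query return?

loan_id=4: ✓ → 28
loan_id=5: ✗
loan_id=6: ✗
loan_id=7: ✓ → 110
loan_id=8: ✗
loan_id=9: ✓ → 55
loan_id=10: ✗
loan_id=11: ✗
loan_id=12: ✓ → 91
loan_id=13: ✗
loan_id=14: ✓ → 78
loan_id=15: ✗
loan_id=16: ✗
balance_sum = 28 + 110 + 55 + 91 + 78 = 362

362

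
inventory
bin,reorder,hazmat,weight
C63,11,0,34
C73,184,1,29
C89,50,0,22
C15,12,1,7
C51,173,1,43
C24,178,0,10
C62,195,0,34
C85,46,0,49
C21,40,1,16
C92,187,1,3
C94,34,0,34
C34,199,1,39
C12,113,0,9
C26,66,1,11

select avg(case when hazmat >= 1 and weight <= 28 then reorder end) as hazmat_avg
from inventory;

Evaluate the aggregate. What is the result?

76.25

bin=C63: ✗
bin=C73: ✗
bin=C89: ✗
bin=C15: ✓ → 12
bin=C51: ✗
bin=C24: ✗
bin=C62: ✗
bin=C85: ✗
bin=C21: ✓ → 40
bin=C92: ✓ → 187
bin=C94: ✗
bin=C34: ✗
bin=C12: ✗
bin=C26: ✓ → 66
hazmat_avg = (12 + 40 + 187 + 66) / 4 = 76.25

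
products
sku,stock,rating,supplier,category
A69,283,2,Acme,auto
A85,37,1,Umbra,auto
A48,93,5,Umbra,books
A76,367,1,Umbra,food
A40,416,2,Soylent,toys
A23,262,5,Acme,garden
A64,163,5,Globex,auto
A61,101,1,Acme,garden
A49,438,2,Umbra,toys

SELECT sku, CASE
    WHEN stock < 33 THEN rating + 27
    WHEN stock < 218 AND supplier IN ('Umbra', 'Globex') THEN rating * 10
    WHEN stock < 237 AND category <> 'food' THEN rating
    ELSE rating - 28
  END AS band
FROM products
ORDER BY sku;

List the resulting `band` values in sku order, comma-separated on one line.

-23, -26, 50, -26, 1, 50, -26, -27, 10

sku=A23: ELSE → -23
sku=A40: ELSE → -26
sku=A48: stock < 218 AND supplier IN ('Umbra', 'Globex') → 50
sku=A49: ELSE → -26
sku=A61: stock < 237 AND category <> 'food' → 1
sku=A64: stock < 218 AND supplier IN ('Umbra', 'Globex') → 50
sku=A69: ELSE → -26
sku=A76: ELSE → -27
sku=A85: stock < 218 AND supplier IN ('Umbra', 'Globex') → 10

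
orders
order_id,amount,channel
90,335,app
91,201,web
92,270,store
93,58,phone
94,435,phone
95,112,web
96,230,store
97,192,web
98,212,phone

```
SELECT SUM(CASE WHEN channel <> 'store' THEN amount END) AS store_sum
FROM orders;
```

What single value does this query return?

1545

order_id=90: ✓ → 335
order_id=91: ✓ → 201
order_id=92: ✗
order_id=93: ✓ → 58
order_id=94: ✓ → 435
order_id=95: ✓ → 112
order_id=96: ✗
order_id=97: ✓ → 192
order_id=98: ✓ → 212
store_sum = 335 + 201 + 58 + 435 + 112 + 192 + 212 = 1545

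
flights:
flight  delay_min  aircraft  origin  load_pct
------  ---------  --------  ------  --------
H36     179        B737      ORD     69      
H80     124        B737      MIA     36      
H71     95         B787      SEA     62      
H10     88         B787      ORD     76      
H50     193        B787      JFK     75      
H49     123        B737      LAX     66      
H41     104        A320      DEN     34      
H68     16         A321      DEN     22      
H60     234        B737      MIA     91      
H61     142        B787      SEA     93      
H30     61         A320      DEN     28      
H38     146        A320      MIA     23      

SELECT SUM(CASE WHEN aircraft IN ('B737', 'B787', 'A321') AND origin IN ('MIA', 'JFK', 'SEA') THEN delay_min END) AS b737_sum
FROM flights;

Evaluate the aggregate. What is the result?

788

flight=H36: ✗
flight=H80: ✓ → 124
flight=H71: ✓ → 95
flight=H10: ✗
flight=H50: ✓ → 193
flight=H49: ✗
flight=H41: ✗
flight=H68: ✗
flight=H60: ✓ → 234
flight=H61: ✓ → 142
flight=H30: ✗
flight=H38: ✗
b737_sum = 124 + 95 + 193 + 234 + 142 = 788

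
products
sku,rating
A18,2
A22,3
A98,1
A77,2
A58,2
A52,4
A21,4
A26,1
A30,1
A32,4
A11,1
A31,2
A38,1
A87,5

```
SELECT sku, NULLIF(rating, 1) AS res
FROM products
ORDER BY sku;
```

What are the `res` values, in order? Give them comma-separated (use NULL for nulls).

NULL, 2, 4, 3, NULL, NULL, 2, 4, NULL, 4, 2, 2, 5, NULL

sku=A11: rating=1 vs 1: equal → NULL
sku=A18: rating=2 vs 1: differ → 2
sku=A21: rating=4 vs 1: differ → 4
sku=A22: rating=3 vs 1: differ → 3
sku=A26: rating=1 vs 1: equal → NULL
sku=A30: rating=1 vs 1: equal → NULL
sku=A31: rating=2 vs 1: differ → 2
sku=A32: rating=4 vs 1: differ → 4
sku=A38: rating=1 vs 1: equal → NULL
sku=A52: rating=4 vs 1: differ → 4
sku=A58: rating=2 vs 1: differ → 2
sku=A77: rating=2 vs 1: differ → 2
sku=A87: rating=5 vs 1: differ → 5
sku=A98: rating=1 vs 1: equal → NULL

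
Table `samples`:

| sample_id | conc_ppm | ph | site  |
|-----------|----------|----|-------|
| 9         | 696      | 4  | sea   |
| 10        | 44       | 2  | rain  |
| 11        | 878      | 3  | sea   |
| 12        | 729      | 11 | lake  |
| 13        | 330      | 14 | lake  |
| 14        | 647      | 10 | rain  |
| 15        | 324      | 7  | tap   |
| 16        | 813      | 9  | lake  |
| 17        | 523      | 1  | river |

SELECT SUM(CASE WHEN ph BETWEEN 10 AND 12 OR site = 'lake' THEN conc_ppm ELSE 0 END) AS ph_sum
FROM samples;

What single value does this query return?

sample_id=9: ✗
sample_id=10: ✗
sample_id=11: ✗
sample_id=12: ✓ → 729
sample_id=13: ✓ → 330
sample_id=14: ✓ → 647
sample_id=15: ✗
sample_id=16: ✓ → 813
sample_id=17: ✗
ph_sum = 729 + 330 + 647 + 813 = 2519

2519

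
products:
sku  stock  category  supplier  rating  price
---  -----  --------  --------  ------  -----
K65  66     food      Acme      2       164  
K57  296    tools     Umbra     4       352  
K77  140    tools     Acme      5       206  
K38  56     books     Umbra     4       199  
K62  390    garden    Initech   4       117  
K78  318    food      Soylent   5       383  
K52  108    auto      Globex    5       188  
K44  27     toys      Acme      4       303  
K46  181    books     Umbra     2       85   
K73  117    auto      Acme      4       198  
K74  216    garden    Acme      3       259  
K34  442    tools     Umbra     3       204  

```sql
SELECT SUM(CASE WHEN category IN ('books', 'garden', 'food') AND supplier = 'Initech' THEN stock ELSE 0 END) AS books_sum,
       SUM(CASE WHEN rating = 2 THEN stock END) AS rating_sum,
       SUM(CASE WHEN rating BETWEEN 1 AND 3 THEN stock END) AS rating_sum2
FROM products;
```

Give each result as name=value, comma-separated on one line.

[books_sum: category IN ('books', 'garden', 'food') AND supplier = 'Initech']
sku=K65: ✗
sku=K57: ✗
sku=K77: ✗
sku=K38: ✗
sku=K62: ✓ → 390
sku=K78: ✗
sku=K52: ✗
sku=K44: ✗
sku=K46: ✗
sku=K73: ✗
sku=K74: ✗
sku=K34: ✗
books_sum = 390
—
[rating_sum: rating = 2]
sku=K65: ✓ → 66
sku=K57: ✗
sku=K77: ✗
sku=K38: ✗
sku=K62: ✗
sku=K78: ✗
sku=K52: ✗
sku=K44: ✗
sku=K46: ✓ → 181
sku=K73: ✗
sku=K74: ✗
sku=K34: ✗
rating_sum = 66 + 181 = 247
—
[rating_sum2: rating BETWEEN 1 AND 3]
sku=K65: ✓ → 66
sku=K57: ✗
sku=K77: ✗
sku=K38: ✗
sku=K62: ✗
sku=K78: ✗
sku=K52: ✗
sku=K44: ✗
sku=K46: ✓ → 181
sku=K73: ✗
sku=K74: ✓ → 216
sku=K34: ✓ → 442
rating_sum2 = 66 + 181 + 216 + 442 = 905

books_sum=390, rating_sum=247, rating_sum2=905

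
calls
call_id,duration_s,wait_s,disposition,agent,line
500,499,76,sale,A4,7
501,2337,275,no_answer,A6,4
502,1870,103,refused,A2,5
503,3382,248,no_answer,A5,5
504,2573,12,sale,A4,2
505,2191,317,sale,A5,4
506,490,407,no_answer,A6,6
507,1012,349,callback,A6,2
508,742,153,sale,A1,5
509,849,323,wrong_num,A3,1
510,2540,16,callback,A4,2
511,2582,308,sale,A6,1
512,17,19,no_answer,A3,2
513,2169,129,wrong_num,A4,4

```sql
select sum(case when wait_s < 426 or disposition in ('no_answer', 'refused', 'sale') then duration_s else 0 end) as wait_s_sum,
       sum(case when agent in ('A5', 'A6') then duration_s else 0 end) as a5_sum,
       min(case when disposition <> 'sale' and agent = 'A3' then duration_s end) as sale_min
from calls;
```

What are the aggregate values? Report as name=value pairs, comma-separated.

[wait_s_sum: wait_s < 426 or disposition in ('no_answer', 'refused', 'sale')]
call_id=500: ✓ → 499
call_id=501: ✓ → 2337
call_id=502: ✓ → 1870
call_id=503: ✓ → 3382
call_id=504: ✓ → 2573
call_id=505: ✓ → 2191
call_id=506: ✓ → 490
call_id=507: ✓ → 1012
call_id=508: ✓ → 742
call_id=509: ✓ → 849
call_id=510: ✓ → 2540
call_id=511: ✓ → 2582
call_id=512: ✓ → 17
call_id=513: ✓ → 2169
wait_s_sum = 499 + 2337 + 1870 + 3382 + 2573 + 2191 + 490 + 1012 + 742 + 849 + 2540 + 2582 + 17 + 2169 = 23253
—
[a5_sum: agent in ('A5', 'A6')]
call_id=500: ✗
call_id=501: ✓ → 2337
call_id=502: ✗
call_id=503: ✓ → 3382
call_id=504: ✗
call_id=505: ✓ → 2191
call_id=506: ✓ → 490
call_id=507: ✓ → 1012
call_id=508: ✗
call_id=509: ✗
call_id=510: ✗
call_id=511: ✓ → 2582
call_id=512: ✗
call_id=513: ✗
a5_sum = 2337 + 3382 + 2191 + 490 + 1012 + 2582 = 11994
—
[sale_min: disposition <> 'sale' and agent = 'A3']
call_id=500: ✗
call_id=501: ✗
call_id=502: ✗
call_id=503: ✗
call_id=504: ✗
call_id=505: ✗
call_id=506: ✗
call_id=507: ✗
call_id=508: ✗
call_id=509: ✓ → 849
call_id=510: ✗
call_id=511: ✗
call_id=512: ✓ → 17
call_id=513: ✗
sale_min = MIN(849, 17) = 17

wait_s_sum=23253, a5_sum=11994, sale_min=17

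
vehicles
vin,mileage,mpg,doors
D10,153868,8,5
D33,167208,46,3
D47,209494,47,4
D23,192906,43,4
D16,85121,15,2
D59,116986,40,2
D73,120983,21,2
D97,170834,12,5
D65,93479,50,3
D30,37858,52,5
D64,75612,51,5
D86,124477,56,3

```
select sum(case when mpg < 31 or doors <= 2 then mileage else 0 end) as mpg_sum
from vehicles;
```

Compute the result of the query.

647792

vin=D10: ✓ → 153868
vin=D33: ✗
vin=D47: ✗
vin=D23: ✗
vin=D16: ✓ → 85121
vin=D59: ✓ → 116986
vin=D73: ✓ → 120983
vin=D97: ✓ → 170834
vin=D65: ✗
vin=D30: ✗
vin=D64: ✗
vin=D86: ✗
mpg_sum = 153868 + 85121 + 116986 + 120983 + 170834 = 647792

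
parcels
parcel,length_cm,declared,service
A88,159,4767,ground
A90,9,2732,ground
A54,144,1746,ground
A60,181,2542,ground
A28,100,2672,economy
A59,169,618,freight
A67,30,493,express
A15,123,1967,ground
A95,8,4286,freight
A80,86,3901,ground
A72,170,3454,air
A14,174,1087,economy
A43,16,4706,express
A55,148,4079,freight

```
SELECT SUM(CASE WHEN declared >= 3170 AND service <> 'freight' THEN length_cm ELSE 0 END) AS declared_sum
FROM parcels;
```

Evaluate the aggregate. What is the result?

431

parcel=A88: ✓ → 159
parcel=A90: ✗
parcel=A54: ✗
parcel=A60: ✗
parcel=A28: ✗
parcel=A59: ✗
parcel=A67: ✗
parcel=A15: ✗
parcel=A95: ✗
parcel=A80: ✓ → 86
parcel=A72: ✓ → 170
parcel=A14: ✗
parcel=A43: ✓ → 16
parcel=A55: ✗
declared_sum = 159 + 86 + 170 + 16 = 431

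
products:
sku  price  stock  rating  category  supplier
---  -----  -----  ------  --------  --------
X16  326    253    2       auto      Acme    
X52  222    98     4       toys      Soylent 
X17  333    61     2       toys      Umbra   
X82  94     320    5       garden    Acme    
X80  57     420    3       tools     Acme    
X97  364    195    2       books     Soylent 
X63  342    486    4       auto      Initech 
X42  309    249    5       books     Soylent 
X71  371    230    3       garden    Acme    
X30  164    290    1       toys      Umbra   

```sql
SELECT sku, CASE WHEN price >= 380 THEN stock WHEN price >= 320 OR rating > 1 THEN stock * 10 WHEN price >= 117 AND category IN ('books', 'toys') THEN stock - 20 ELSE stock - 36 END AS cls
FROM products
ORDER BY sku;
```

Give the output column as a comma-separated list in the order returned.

sku=X16: price >= 320 OR rating > 1 → 2530
sku=X17: price >= 320 OR rating > 1 → 610
sku=X30: price >= 117 AND category IN ('books', 'toys') → 270
sku=X42: price >= 320 OR rating > 1 → 2490
sku=X52: price >= 320 OR rating > 1 → 980
sku=X63: price >= 320 OR rating > 1 → 4860
sku=X71: price >= 320 OR rating > 1 → 2300
sku=X80: price >= 320 OR rating > 1 → 4200
sku=X82: price >= 320 OR rating > 1 → 3200
sku=X97: price >= 320 OR rating > 1 → 1950

2530, 610, 270, 2490, 980, 4860, 2300, 4200, 3200, 1950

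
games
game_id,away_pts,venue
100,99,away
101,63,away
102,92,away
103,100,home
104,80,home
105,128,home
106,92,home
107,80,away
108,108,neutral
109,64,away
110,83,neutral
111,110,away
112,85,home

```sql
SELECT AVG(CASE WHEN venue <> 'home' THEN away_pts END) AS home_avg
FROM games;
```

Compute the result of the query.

87.375

game_id=100: ✓ → 99
game_id=101: ✓ → 63
game_id=102: ✓ → 92
game_id=103: ✗
game_id=104: ✗
game_id=105: ✗
game_id=106: ✗
game_id=107: ✓ → 80
game_id=108: ✓ → 108
game_id=109: ✓ → 64
game_id=110: ✓ → 83
game_id=111: ✓ → 110
game_id=112: ✗
home_avg = (99 + 63 + 92 + 80 + 108 + 64 + 83 + 110) / 8 = 87.375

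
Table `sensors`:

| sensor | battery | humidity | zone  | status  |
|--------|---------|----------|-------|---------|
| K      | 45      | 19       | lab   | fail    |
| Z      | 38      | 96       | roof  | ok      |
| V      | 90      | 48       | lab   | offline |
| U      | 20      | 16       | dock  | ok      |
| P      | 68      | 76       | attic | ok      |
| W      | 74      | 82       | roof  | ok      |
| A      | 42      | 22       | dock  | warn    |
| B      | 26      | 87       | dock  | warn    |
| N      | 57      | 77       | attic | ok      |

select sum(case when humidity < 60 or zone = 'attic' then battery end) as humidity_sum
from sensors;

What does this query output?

sensor=K: ✓ → 45
sensor=Z: ✗
sensor=V: ✓ → 90
sensor=U: ✓ → 20
sensor=P: ✓ → 68
sensor=W: ✗
sensor=A: ✓ → 42
sensor=B: ✗
sensor=N: ✓ → 57
humidity_sum = 45 + 90 + 20 + 68 + 42 + 57 = 322

322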